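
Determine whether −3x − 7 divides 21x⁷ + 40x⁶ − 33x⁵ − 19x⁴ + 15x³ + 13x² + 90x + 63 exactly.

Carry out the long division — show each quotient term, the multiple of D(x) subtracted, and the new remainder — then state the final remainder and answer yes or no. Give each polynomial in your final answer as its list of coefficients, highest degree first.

R = [0], so D(x) is a factor of P(x). yes

Step 1: lead(21x⁷ + 40x⁶ − 33x⁵ − 19x⁴ + 15x³ + 13x² + 90x + 63) ÷ lead(D) = 21x⁷ ÷ −3x = −7x⁶. Subtract (−7x⁶)·D = 21x⁷ + 49x⁶. Remainder: −9x⁶ − 33x⁵ − 19x⁴ + 15x³ + 13x² + 90x + 63.
Step 2: lead(−9x⁶ − 33x⁵ − 19x⁴ + 15x³ + 13x² + 90x + 63) ÷ lead(D) = −9x⁶ ÷ −3x = 3x⁵. Subtract (3x⁵)·D = −9x⁶ − 21x⁵. Remainder: −12x⁵ − 19x⁴ + 15x³ + 13x² + 90x + 63.
Step 3: lead(−12x⁵ − 19x⁴ + 15x³ + 13x² + 90x + 63) ÷ lead(D) = −12x⁵ ÷ −3x = 4x⁴. Subtract (4x⁴)·D = −12x⁵ − 28x⁴. Remainder: 9x⁴ + 15x³ + 13x² + 90x + 63.
Step 4: lead(9x⁴ + 15x³ + 13x² + 90x + 63) ÷ lead(D) = 9x⁴ ÷ −3x = −3x³. Subtract (−3x³)·D = 9x⁴ + 21x³. Remainder: −6x³ + 13x² + 90x + 63.
Step 5: lead(−6x³ + 13x² + 90x + 63) ÷ lead(D) = −6x³ ÷ −3x = 2x². Subtract (2x²)·D = −6x³ − 14x². Remainder: 27x² + 90x + 63.
Step 6: lead(27x² + 90x + 63) ÷ lead(D) = 27x² ÷ −3x = −9x. Subtract (−9x)·D = 27x² + 63x. Remainder: 27x + 63.
Step 7: lead(27x + 63) ÷ lead(D) = 27x ÷ −3x = −9. Subtract (−9)·D = 27x + 63. Remainder: 0.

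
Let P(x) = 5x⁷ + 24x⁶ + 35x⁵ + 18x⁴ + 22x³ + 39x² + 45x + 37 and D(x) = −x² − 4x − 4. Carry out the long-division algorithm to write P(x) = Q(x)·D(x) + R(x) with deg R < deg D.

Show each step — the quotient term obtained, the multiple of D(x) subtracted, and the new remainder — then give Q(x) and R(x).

Q(x) = −5x⁵ − 4x⁴ + x³ − 6x² − 2x − 7; R(x) = 9x + 9

Step 1: lead(5x⁷ + 24x⁶ + 35x⁵ + 18x⁴ + 22x³ + 39x² + 45x + 37) ÷ lead(D) = 5x⁷ ÷ −x² = −5x⁵. Subtract (−5x⁵)·D = 5x⁷ + 20x⁶ + 20x⁵. Remainder: 4x⁶ + 15x⁵ + 18x⁴ + 22x³ + 39x² + 45x + 37.
Step 2: lead(4x⁶ + 15x⁵ + 18x⁴ + 22x³ + 39x² + 45x + 37) ÷ lead(D) = 4x⁶ ÷ −x² = −4x⁴. Subtract (−4x⁴)·D = 4x⁶ + 16x⁵ + 16x⁴. Remainder: −x⁵ + 2x⁴ + 22x³ + 39x² + 45x + 37.
Step 3: lead(−x⁵ + 2x⁴ + 22x³ + 39x² + 45x + 37) ÷ lead(D) = −x⁵ ÷ −x² = x³. Subtract (x³)·D = −x⁵ − 4x⁴ − 4x³. Remainder: 6x⁴ + 26x³ + 39x² + 45x + 37.
Step 4: lead(6x⁴ + 26x³ + 39x² + 45x + 37) ÷ lead(D) = 6x⁴ ÷ −x² = −6x². Subtract (−6x²)·D = 6x⁴ + 24x³ + 24x². Remainder: 2x³ + 15x² + 45x + 37.
Step 5: lead(2x³ + 15x² + 45x + 37) ÷ lead(D) = 2x³ ÷ −x² = −2x. Subtract (−2x)·D = 2x³ + 8x² + 8x. Remainder: 7x² + 37x + 37.
Step 6: lead(7x² + 37x + 37) ÷ lead(D) = 7x² ÷ −x² = −7. Subtract (−7)·D = 7x² + 28x + 28. Remainder: 9x + 9.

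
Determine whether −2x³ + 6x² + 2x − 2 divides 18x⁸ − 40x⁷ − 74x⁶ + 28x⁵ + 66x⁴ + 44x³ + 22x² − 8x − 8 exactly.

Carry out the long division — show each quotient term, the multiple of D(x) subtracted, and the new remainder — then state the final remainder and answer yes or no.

R(x) = 0, so D(x) is a factor of P(x). yes

Step 1: lead(18x⁸ − 40x⁷ − 74x⁶ + 28x⁵ + 66x⁴ + 44x³ + 22x² − 8x − 8) ÷ lead(D) = 18x⁸ ÷ −2x³ = −9x⁵. Subtract (−9x⁵)·D = 18x⁸ − 54x⁷ − 18x⁶ + 18x⁵. Remainder: 14x⁷ − 56x⁶ + 10x⁵ + 66x⁴ + 44x³ + 22x² − 8x − 8.
Step 2: lead(14x⁷ − 56x⁶ + 10x⁵ + 66x⁴ + 44x³ + 22x² − 8x − 8) ÷ lead(D) = 14x⁷ ÷ −2x³ = −7x⁴. Subtract (−7x⁴)·D = 14x⁷ − 42x⁶ − 14x⁵ + 14x⁴. Remainder: −14x⁶ + 24x⁵ + 52x⁴ + 44x³ + 22x² − 8x − 8.
Step 3: lead(−14x⁶ + 24x⁵ + 52x⁴ + 44x³ + 22x² − 8x − 8) ÷ lead(D) = −14x⁶ ÷ −2x³ = 7x³. Subtract (7x³)·D = −14x⁶ + 42x⁵ + 14x⁴ − 14x³. Remainder: −18x⁵ + 38x⁴ + 58x³ + 22x² − 8x − 8.
Step 4: lead(−18x⁵ + 38x⁴ + 58x³ + 22x² − 8x − 8) ÷ lead(D) = −18x⁵ ÷ −2x³ = 9x². Subtract (9x²)·D = −18x⁵ + 54x⁴ + 18x³ − 18x². Remainder: −16x⁴ + 40x³ + 40x² − 8x − 8.
Step 5: lead(−16x⁴ + 40x³ + 40x² − 8x − 8) ÷ lead(D) = −16x⁴ ÷ −2x³ = 8x. Subtract (8x)·D = −16x⁴ + 48x³ + 16x² − 16x. Remainder: −8x³ + 24x² + 8x − 8.
Step 6: lead(−8x³ + 24x² + 8x − 8) ÷ lead(D) = −8x³ ÷ −2x³ = 4. Subtract (4)·D = −8x³ + 24x² + 8x − 8. Remainder: 0.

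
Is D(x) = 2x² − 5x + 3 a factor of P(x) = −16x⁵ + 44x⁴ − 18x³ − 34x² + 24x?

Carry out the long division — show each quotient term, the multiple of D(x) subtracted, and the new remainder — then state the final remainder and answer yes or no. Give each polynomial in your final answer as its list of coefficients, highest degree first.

R = [0], so D(x) is a factor of P(x). yes

Step 1: lead(−16x⁵ + 44x⁴ − 18x³ − 34x² + 24x) ÷ lead(D) = −16x⁵ ÷ 2x² = −8x³. Subtract (−8x³)·D = −16x⁵ + 40x⁴ − 24x³. Remainder: 4x⁴ + 6x³ − 34x² + 24x.
Step 2: lead(4x⁴ + 6x³ − 34x² + 24x) ÷ lead(D) = 4x⁴ ÷ 2x² = 2x². Subtract (2x²)·D = 4x⁴ − 10x³ + 6x². Remainder: 16x³ − 40x² + 24x.
Step 3: lead(16x³ − 40x² + 24x) ÷ lead(D) = 16x³ ÷ 2x² = 8x. Subtract (8x)·D = 16x³ − 40x² + 24x. Remainder: 0.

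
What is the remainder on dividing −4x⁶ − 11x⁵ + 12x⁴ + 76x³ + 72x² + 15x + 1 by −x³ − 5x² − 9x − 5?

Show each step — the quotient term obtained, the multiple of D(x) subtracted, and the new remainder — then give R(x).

R(x) = 1

Step 1: lead(−4x⁶ − 11x⁵ + 12x⁴ + 76x³ + 72x² + 15x + 1) ÷ lead(D) = −4x⁶ ÷ −x³ = 4x³. Subtract (4x³)·D = −4x⁶ − 20x⁵ − 36x⁴ − 20x³. Remainder: 9x⁵ + 48x⁴ + 96x³ + 72x² + 15x + 1.
Step 2: lead(9x⁵ + 48x⁴ + 96x³ + 72x² + 15x + 1) ÷ lead(D) = 9x⁵ ÷ −x³ = −9x². Subtract (−9x²)·D = 9x⁵ + 45x⁴ + 81x³ + 45x². Remainder: 3x⁴ + 15x³ + 27x² + 15x + 1.
Step 3: lead(3x⁴ + 15x³ + 27x² + 15x + 1) ÷ lead(D) = 3x⁴ ÷ −x³ = −3x. Subtract (−3x)·D = 3x⁴ + 15x³ + 27x² + 15x. Remainder: 1.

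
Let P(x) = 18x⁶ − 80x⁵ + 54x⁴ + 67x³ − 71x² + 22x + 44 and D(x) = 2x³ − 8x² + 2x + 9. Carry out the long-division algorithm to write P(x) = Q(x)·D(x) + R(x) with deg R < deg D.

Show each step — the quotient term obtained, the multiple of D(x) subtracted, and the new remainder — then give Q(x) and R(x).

Q(x) = 9x³ − 4x² + 2x + 5; R(x) = x² − 6x − 1

Step 1: lead(18x⁶ − 80x⁵ + 54x⁴ + 67x³ − 71x² + 22x + 44) ÷ lead(D) = 18x⁶ ÷ 2x³ = 9x³. Subtract (9x³)·D = 18x⁶ − 72x⁵ + 18x⁴ + 81x³. Remainder: −8x⁵ + 36x⁴ − 14x³ − 71x² + 22x + 44.
Step 2: lead(−8x⁵ + 36x⁴ − 14x³ − 71x² + 22x + 44) ÷ lead(D) = −8x⁵ ÷ 2x³ = −4x². Subtract (−4x²)·D = −8x⁵ + 32x⁴ − 8x³ − 36x². Remainder: 4x⁴ − 6x³ − 35x² + 22x + 44.
Step 3: lead(4x⁴ − 6x³ − 35x² + 22x + 44) ÷ lead(D) = 4x⁴ ÷ 2x³ = 2x. Subtract (2x)·D = 4x⁴ − 16x³ + 4x² + 18x. Remainder: 10x³ − 39x² + 4x + 44.
Step 4: lead(10x³ − 39x² + 4x + 44) ÷ lead(D) = 10x³ ÷ 2x³ = 5. Subtract (5)·D = 10x³ − 40x² + 10x + 45. Remainder: x² − 6x − 1.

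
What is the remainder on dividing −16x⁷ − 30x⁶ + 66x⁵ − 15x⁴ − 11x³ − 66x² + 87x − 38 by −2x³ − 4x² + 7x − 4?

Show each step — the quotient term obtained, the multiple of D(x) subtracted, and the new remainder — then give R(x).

Step 1: lead(−16x⁷ − 30x⁶ + 66x⁵ − 15x⁴ − 11x³ − 66x² + 87x − 38) ÷ lead(D) = −16x⁷ ÷ −2x³ = 8x⁴. Subtract (8x⁴)·D = −16x⁷ − 32x⁶ + 56x⁵ − 32x⁴. Remainder: 2x⁶ + 10x⁵ + 17x⁴ − 11x³ − 66x² + 87x − 38.
Step 2: lead(2x⁶ + 10x⁵ + 17x⁴ − 11x³ − 66x² + 87x − 38) ÷ lead(D) = 2x⁶ ÷ −2x³ = −x³. Subtract (−x³)·D = 2x⁶ + 4x⁵ − 7x⁴ + 4x³. Remainder: 6x⁵ + 24x⁴ − 15x³ − 66x² + 87x − 38.
Step 3: lead(6x⁵ + 24x⁴ − 15x³ − 66x² + 87x − 38) ÷ lead(D) = 6x⁵ ÷ −2x³ = −3x². Subtract (−3x²)·D = 6x⁵ + 12x⁴ − 21x³ + 12x². Remainder: 12x⁴ + 6x³ − 78x² + 87x − 38.
Step 4: lead(12x⁴ + 6x³ − 78x² + 87x − 38) ÷ lead(D) = 12x⁴ ÷ −2x³ = −6x. Subtract (−6x)·D = 12x⁴ + 24x³ − 42x² + 24x. Remainder: −18x³ − 36x² + 63x − 38.
Step 5: lead(−18x³ − 36x² + 63x − 38) ÷ lead(D) = −18x³ ÷ −2x³ = 9. Subtract (9)·D = −18x³ − 36x² + 63x − 36. Remainder: −2.

R(x) = −2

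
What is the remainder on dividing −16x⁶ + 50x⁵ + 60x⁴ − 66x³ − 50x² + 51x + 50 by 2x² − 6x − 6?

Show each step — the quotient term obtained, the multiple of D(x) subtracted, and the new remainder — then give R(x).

Step 1: lead(−16x⁶ + 50x⁵ + 60x⁴ − 66x³ − 50x² + 51x + 50) ÷ lead(D) = −16x⁶ ÷ 2x² = −8x⁴. Subtract (−8x⁴)·D = −16x⁶ + 48x⁵ + 48x⁴. Remainder: 2x⁵ + 12x⁴ − 66x³ − 50x² + 51x + 50.
Step 2: lead(2x⁵ + 12x⁴ − 66x³ − 50x² + 51x + 50) ÷ lead(D) = 2x⁵ ÷ 2x² = x³. Subtract (x³)·D = 2x⁵ − 6x⁴ − 6x³. Remainder: 18x⁴ − 60x³ − 50x² + 51x + 50.
Step 3: lead(18x⁴ − 60x³ − 50x² + 51x + 50) ÷ lead(D) = 18x⁴ ÷ 2x² = 9x². Subtract (9x²)·D = 18x⁴ − 54x³ − 54x². Remainder: −6x³ + 4x² + 51x + 50.
Step 4: lead(−6x³ + 4x² + 51x + 50) ÷ lead(D) = −6x³ ÷ 2x² = −3x. Subtract (−3x)·D = −6x³ + 18x² + 18x. Remainder: −14x² + 33x + 50.
Step 5: lead(−14x² + 33x + 50) ÷ lead(D) = −14x² ÷ 2x² = −7. Subtract (−7)·D = −14x² + 42x + 42. Remainder: −9x + 8.

R(x) = −9x + 8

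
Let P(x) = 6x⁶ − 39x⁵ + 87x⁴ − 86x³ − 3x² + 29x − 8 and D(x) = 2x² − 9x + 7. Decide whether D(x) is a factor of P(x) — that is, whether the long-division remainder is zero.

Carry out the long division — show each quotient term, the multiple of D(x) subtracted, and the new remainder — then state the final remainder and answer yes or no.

R(x) = −6x − 8, so D(x) is not a factor of P(x). no

Step 1: lead(6x⁶ − 39x⁵ + 87x⁴ − 86x³ − 3x² + 29x − 8) ÷ lead(D) = 6x⁶ ÷ 2x² = 3x⁴. Subtract (3x⁴)·D = 6x⁶ − 27x⁵ + 21x⁴. Remainder: −12x⁵ + 66x⁴ − 86x³ − 3x² + 29x − 8.
Step 2: lead(−12x⁵ + 66x⁴ − 86x³ − 3x² + 29x − 8) ÷ lead(D) = −12x⁵ ÷ 2x² = −6x³. Subtract (−6x³)·D = −12x⁵ + 54x⁴ − 42x³. Remainder: 12x⁴ − 44x³ − 3x² + 29x − 8.
Step 3: lead(12x⁴ − 44x³ − 3x² + 29x − 8) ÷ lead(D) = 12x⁴ ÷ 2x² = 6x². Subtract (6x²)·D = 12x⁴ − 54x³ + 42x². Remainder: 10x³ − 45x² + 29x − 8.
Step 4: lead(10x³ − 45x² + 29x − 8) ÷ lead(D) = 10x³ ÷ 2x² = 5x. Subtract (5x)·D = 10x³ − 45x² + 35x. Remainder: −6x − 8.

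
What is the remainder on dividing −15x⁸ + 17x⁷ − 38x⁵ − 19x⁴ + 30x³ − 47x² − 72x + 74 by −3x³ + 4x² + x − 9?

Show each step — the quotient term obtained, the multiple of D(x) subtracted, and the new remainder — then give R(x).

Step 1: lead(−15x⁸ + 17x⁷ − 38x⁵ − 19x⁴ + 30x³ − 47x² − 72x + 74) ÷ lead(D) = −15x⁸ ÷ −3x³ = 5x⁵. Subtract (5x⁵)·D = −15x⁸ + 20x⁷ + 5x⁶ − 45x⁵. Remainder: −3x⁷ − 5x⁶ + 7x⁵ − 19x⁴ + 30x³ − 47x² − 72x + 74.
Step 2: lead(−3x⁷ − 5x⁶ + 7x⁵ − 19x⁴ + 30x³ − 47x² − 72x + 74) ÷ lead(D) = −3x⁷ ÷ −3x³ = x⁴. Subtract (x⁴)·D = −3x⁷ + 4x⁶ + x⁵ − 9x⁴. Remainder: −9x⁶ + 6x⁵ − 10x⁴ + 30x³ − 47x² − 72x + 74.
Step 3: lead(−9x⁶ + 6x⁵ − 10x⁴ + 30x³ − 47x² − 72x + 74) ÷ lead(D) = −9x⁶ ÷ −3x³ = 3x³. Subtract (3x³)·D = −9x⁶ + 12x⁵ + 3x⁴ − 27x³. Remainder: −6x⁵ − 13x⁴ + 57x³ − 47x² − 72x + 74.
Step 4: lead(−6x⁵ − 13x⁴ + 57x³ − 47x² − 72x + 74) ÷ lead(D) = −6x⁵ ÷ −3x³ = 2x². Subtract (2x²)·D = −6x⁵ + 8x⁴ + 2x³ − 18x². Remainder: −21x⁴ + 55x³ − 29x² − 72x + 74.
Step 5: lead(−21x⁴ + 55x³ − 29x² − 72x + 74) ÷ lead(D) = −21x⁴ ÷ −3x³ = 7x. Subtract (7x)·D = −21x⁴ + 28x³ + 7x² − 63x. Remainder: 27x³ − 36x² − 9x + 74.
Step 6: lead(27x³ − 36x² − 9x + 74) ÷ lead(D) = 27x³ ÷ −3x³ = −9. Subtract (−9)·D = 27x³ − 36x² − 9x + 81. Remainder: −7.

R(x) = −7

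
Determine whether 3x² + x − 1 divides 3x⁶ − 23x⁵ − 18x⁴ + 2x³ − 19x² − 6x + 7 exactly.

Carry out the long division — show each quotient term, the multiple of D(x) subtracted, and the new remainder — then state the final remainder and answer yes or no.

Step 1: lead(3x⁶ − 23x⁵ − 18x⁴ + 2x³ − 19x² − 6x + 7) ÷ lead(D) = 3x⁶ ÷ 3x² = x⁴. Subtract (x⁴)·D = 3x⁶ + x⁵ − x⁴. Remainder: −24x⁵ − 17x⁴ + 2x³ − 19x² − 6x + 7.
Step 2: lead(−24x⁵ − 17x⁴ + 2x³ − 19x² − 6x + 7) ÷ lead(D) = −24x⁵ ÷ 3x² = −8x³. Subtract (−8x³)·D = −24x⁵ − 8x⁴ + 8x³. Remainder: −9x⁴ − 6x³ − 19x² − 6x + 7.
Step 3: lead(−9x⁴ − 6x³ − 19x² − 6x + 7) ÷ lead(D) = −9x⁴ ÷ 3x² = −3x². Subtract (−3x²)·D = −9x⁴ − 3x³ + 3x². Remainder: −3x³ − 22x² − 6x + 7.
Step 4: lead(−3x³ − 22x² − 6x + 7) ÷ lead(D) = −3x³ ÷ 3x² = −x. Subtract (−x)·D = −3x³ − x² + x. Remainder: −21x² − 7x + 7.
Step 5: lead(−21x² − 7x + 7) ÷ lead(D) = −21x² ÷ 3x² = −7. Subtract (−7)·D = −21x² − 7x + 7. Remainder: 0.

R(x) = 0, so D(x) is a factor of P(x). yes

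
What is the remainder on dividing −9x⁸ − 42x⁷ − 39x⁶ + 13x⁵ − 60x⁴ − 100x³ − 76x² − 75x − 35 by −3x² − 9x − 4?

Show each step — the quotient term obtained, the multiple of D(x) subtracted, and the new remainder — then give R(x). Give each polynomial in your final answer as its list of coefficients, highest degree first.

Step 1: lead(−9x⁸ − 42x⁷ − 39x⁶ + 13x⁵ − 60x⁴ − 100x³ − 76x² − 75x − 35) ÷ lead(D) = −9x⁸ ÷ −3x² = 3x⁶. Subtract (3x⁶)·D = −9x⁸ − 27x⁷ − 12x⁶. Remainder: −15x⁷ − 27x⁶ + 13x⁵ − 60x⁴ − 100x³ − 76x² − 75x − 35.
Step 2: lead(−15x⁷ − 27x⁶ + 13x⁵ − 60x⁴ − 100x³ − 76x² − 75x − 35) ÷ lead(D) = −15x⁷ ÷ −3x² = 5x⁵. Subtract (5x⁵)·D = −15x⁷ − 45x⁶ − 20x⁵. Remainder: 18x⁶ + 33x⁵ − 60x⁴ − 100x³ − 76x² − 75x − 35.
Step 3: lead(18x⁶ + 33x⁵ − 60x⁴ − 100x³ − 76x² − 75x − 35) ÷ lead(D) = 18x⁶ ÷ −3x² = −6x⁴. Subtract (−6x⁴)·D = 18x⁶ + 54x⁵ + 24x⁴. Remainder: −21x⁵ − 84x⁴ − 100x³ − 76x² − 75x − 35.
Step 4: lead(−21x⁵ − 84x⁴ − 100x³ − 76x² − 75x − 35) ÷ lead(D) = −21x⁵ ÷ −3x² = 7x³. Subtract (7x³)·D = −21x⁵ − 63x⁴ − 28x³. Remainder: −21x⁴ − 72x³ − 76x² − 75x − 35.
Step 5: lead(−21x⁴ − 72x³ − 76x² − 75x − 35) ÷ lead(D) = −21x⁴ ÷ −3x² = 7x². Subtract (7x²)·D = −21x⁴ − 63x³ − 28x². Remainder: −9x³ − 48x² − 75x − 35.
Step 6: lead(−9x³ − 48x² − 75x − 35) ÷ lead(D) = −9x³ ÷ −3x² = 3x. Subtract (3x)·D = −9x³ − 27x² − 12x. Remainder: −21x² − 63x − 35.
Step 7: lead(−21x² − 63x − 35) ÷ lead(D) = −21x² ÷ −3x² = 7. Subtract (7)·D = −21x² − 63x − 28. Remainder: −7.

R = [-7]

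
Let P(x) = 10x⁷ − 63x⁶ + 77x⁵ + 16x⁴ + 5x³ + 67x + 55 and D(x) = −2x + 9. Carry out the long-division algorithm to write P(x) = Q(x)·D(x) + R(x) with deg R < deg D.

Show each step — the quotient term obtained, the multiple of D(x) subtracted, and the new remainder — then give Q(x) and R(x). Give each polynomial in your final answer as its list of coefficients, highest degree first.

Step 1: lead(10x⁷ − 63x⁶ + 77x⁵ + 16x⁴ + 5x³ + 67x + 55) ÷ lead(D) = 10x⁷ ÷ −2x = −5x⁶. Subtract (−5x⁶)·D = 10x⁷ − 45x⁶. Remainder: −18x⁶ + 77x⁵ + 16x⁴ + 5x³ + 67x + 55.
Step 2: lead(−18x⁶ + 77x⁵ + 16x⁴ + 5x³ + 67x + 55) ÷ lead(D) = −18x⁶ ÷ −2x = 9x⁵. Subtract (9x⁵)·D = −18x⁶ + 81x⁵. Remainder: −4x⁵ + 16x⁴ + 5x³ + 67x + 55.
Step 3: lead(−4x⁵ + 16x⁴ + 5x³ + 67x + 55) ÷ lead(D) = −4x⁵ ÷ −2x = 2x⁴. Subtract (2x⁴)·D = −4x⁵ + 18x⁴. Remainder: −2x⁴ + 5x³ + 67x + 55.
Step 4: lead(−2x⁴ + 5x³ + 67x + 55) ÷ lead(D) = −2x⁴ ÷ −2x = x³. Subtract (x³)·D = −2x⁴ + 9x³. Remainder: −4x³ + 67x + 55.
Step 5: lead(−4x³ + 67x + 55) ÷ lead(D) = −4x³ ÷ −2x = 2x². Subtract (2x²)·D = −4x³ + 18x². Remainder: −18x² + 67x + 55.
Step 6: lead(−18x² + 67x + 55) ÷ lead(D) = −18x² ÷ −2x = 9x. Subtract (9x)·D = −18x² + 81x. Remainder: −14x + 55.
Step 7: lead(−14x + 55) ÷ lead(D) = −14x ÷ −2x = 7. Subtract (7)·D = −14x + 63. Remainder: −8.

Q = [-5, 9, 2, 1, 2, 9, 7]; R = [-8]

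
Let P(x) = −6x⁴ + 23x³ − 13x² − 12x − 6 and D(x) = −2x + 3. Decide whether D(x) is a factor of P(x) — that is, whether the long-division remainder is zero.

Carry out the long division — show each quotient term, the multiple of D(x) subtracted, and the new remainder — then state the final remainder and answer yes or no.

R(x) = −6, so D(x) is not a factor of P(x). no

Step 1: lead(−6x⁴ + 23x³ − 13x² − 12x − 6) ÷ lead(D) = −6x⁴ ÷ −2x = 3x³. Subtract (3x³)·D = −6x⁴ + 9x³. Remainder: 14x³ − 13x² − 12x − 6.
Step 2: lead(14x³ − 13x² − 12x − 6) ÷ lead(D) = 14x³ ÷ −2x = −7x². Subtract (−7x²)·D = 14x³ − 21x². Remainder: 8x² − 12x − 6.
Step 3: lead(8x² − 12x − 6) ÷ lead(D) = 8x² ÷ −2x = −4x. Subtract (−4x)·D = 8x² − 12x. Remainder: −6.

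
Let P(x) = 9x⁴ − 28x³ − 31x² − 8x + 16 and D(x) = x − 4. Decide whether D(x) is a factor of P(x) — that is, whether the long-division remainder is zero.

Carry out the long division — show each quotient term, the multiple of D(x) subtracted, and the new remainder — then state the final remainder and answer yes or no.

Step 1: lead(9x⁴ − 28x³ − 31x² − 8x + 16) ÷ lead(D) = 9x⁴ ÷ x = 9x³. Subtract (9x³)·D = 9x⁴ − 36x³. Remainder: 8x³ − 31x² − 8x + 16.
Step 2: lead(8x³ − 31x² − 8x + 16) ÷ lead(D) = 8x³ ÷ x = 8x². Subtract (8x²)·D = 8x³ − 32x². Remainder: x² − 8x + 16.
Step 3: lead(x² − 8x + 16) ÷ lead(D) = x² ÷ x = x. Subtract (x)·D = x² − 4x. Remainder: −4x + 16.
Step 4: lead(−4x + 16) ÷ lead(D) = −4x ÷ x = −4. Subtract (−4)·D = −4x + 16. Remainder: 0.

R(x) = 0, so D(x) is a factor of P(x). yes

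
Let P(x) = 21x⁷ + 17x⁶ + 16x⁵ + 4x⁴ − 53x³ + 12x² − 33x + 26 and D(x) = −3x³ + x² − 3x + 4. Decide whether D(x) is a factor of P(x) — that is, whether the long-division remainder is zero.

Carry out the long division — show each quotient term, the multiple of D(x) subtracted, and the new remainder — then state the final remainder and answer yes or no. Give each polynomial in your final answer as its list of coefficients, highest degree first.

Step 1: lead(21x⁷ + 17x⁶ + 16x⁵ + 4x⁴ − 53x³ + 12x² − 33x + 26) ÷ lead(D) = 21x⁷ ÷ −3x³ = −7x⁴. Subtract (−7x⁴)·D = 21x⁷ − 7x⁶ + 21x⁵ − 28x⁴. Remainder: 24x⁶ − 5x⁵ + 32x⁴ − 53x³ + 12x² − 33x + 26.
Step 2: lead(24x⁶ − 5x⁵ + 32x⁴ − 53x³ + 12x² − 33x + 26) ÷ lead(D) = 24x⁶ ÷ −3x³ = −8x³. Subtract (−8x³)·D = 24x⁶ − 8x⁵ + 24x⁴ − 32x³. Remainder: 3x⁵ + 8x⁴ − 21x³ + 12x² − 33x + 26.
Step 3: lead(3x⁵ + 8x⁴ − 21x³ + 12x² − 33x + 26) ÷ lead(D) = 3x⁵ ÷ −3x³ = −x². Subtract (−x²)·D = 3x⁵ − x⁴ + 3x³ − 4x². Remainder: 9x⁴ − 24x³ + 16x² − 33x + 26.
Step 4: lead(9x⁴ − 24x³ + 16x² − 33x + 26) ÷ lead(D) = 9x⁴ ÷ −3x³ = −3x. Subtract (−3x)·D = 9x⁴ − 3x³ + 9x² − 12x. Remainder: −21x³ + 7x² − 21x + 26.
Step 5: lead(−21x³ + 7x² − 21x + 26) ÷ lead(D) = −21x³ ÷ −3x³ = 7. Subtract (7)·D = −21x³ + 7x² − 21x + 28. Remainder: −2.

R = [-2], so D(x) is not a factor of P(x). no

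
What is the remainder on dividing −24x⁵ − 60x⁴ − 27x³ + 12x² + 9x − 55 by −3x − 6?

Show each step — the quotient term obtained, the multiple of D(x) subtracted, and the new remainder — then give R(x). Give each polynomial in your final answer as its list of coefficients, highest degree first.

Step 1: lead(−24x⁵ − 60x⁴ − 27x³ + 12x² + 9x − 55) ÷ lead(D) = −24x⁵ ÷ −3x = 8x⁴. Subtract (8x⁴)·D = −24x⁵ − 48x⁴. Remainder: −12x⁴ − 27x³ + 12x² + 9x − 55.
Step 2: lead(−12x⁴ − 27x³ + 12x² + 9x − 55) ÷ lead(D) = −12x⁴ ÷ −3x = 4x³. Subtract (4x³)·D = −12x⁴ − 24x³. Remainder: −3x³ + 12x² + 9x − 55.
Step 3: lead(−3x³ + 12x² + 9x − 55) ÷ lead(D) = −3x³ ÷ −3x = x². Subtract (x²)·D = −3x³ − 6x². Remainder: 18x² + 9x − 55.
Step 4: lead(18x² + 9x − 55) ÷ lead(D) = 18x² ÷ −3x = −6x. Subtract (−6x)·D = 18x² + 36x. Remainder: −27x − 55.
Step 5: lead(−27x − 55) ÷ lead(D) = −27x ÷ −3x = 9. Subtract (9)·D = −27x − 54. Remainder: −1.

R = [-1]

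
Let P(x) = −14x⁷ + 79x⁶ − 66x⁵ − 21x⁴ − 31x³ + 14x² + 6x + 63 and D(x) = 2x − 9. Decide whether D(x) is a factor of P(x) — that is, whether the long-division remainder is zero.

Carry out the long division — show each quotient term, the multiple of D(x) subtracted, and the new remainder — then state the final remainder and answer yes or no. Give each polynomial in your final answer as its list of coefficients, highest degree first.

Step 1: lead(−14x⁷ + 79x⁶ − 66x⁵ − 21x⁴ − 31x³ + 14x² + 6x + 63) ÷ lead(D) = −14x⁷ ÷ 2x = −7x⁶. Subtract (−7x⁶)·D = −14x⁷ + 63x⁶. Remainder: 16x⁶ − 66x⁵ − 21x⁴ − 31x³ + 14x² + 6x + 63.
Step 2: lead(16x⁶ − 66x⁵ − 21x⁴ − 31x³ + 14x² + 6x + 63) ÷ lead(D) = 16x⁶ ÷ 2x = 8x⁵. Subtract (8x⁵)·D = 16x⁶ − 72x⁵. Remainder: 6x⁵ − 21x⁴ − 31x³ + 14x² + 6x + 63.
Step 3: lead(6x⁵ − 21x⁴ − 31x³ + 14x² + 6x + 63) ÷ lead(D) = 6x⁵ ÷ 2x = 3x⁴. Subtract (3x⁴)·D = 6x⁵ − 27x⁴. Remainder: 6x⁴ − 31x³ + 14x² + 6x + 63.
Step 4: lead(6x⁴ − 31x³ + 14x² + 6x + 63) ÷ lead(D) = 6x⁴ ÷ 2x = 3x³. Subtract (3x³)·D = 6x⁴ − 27x³. Remainder: −4x³ + 14x² + 6x + 63.
Step 5: lead(−4x³ + 14x² + 6x + 63) ÷ lead(D) = −4x³ ÷ 2x = −2x². Subtract (−2x²)·D = −4x³ + 18x². Remainder: −4x² + 6x + 63.
Step 6: lead(−4x² + 6x + 63) ÷ lead(D) = −4x² ÷ 2x = −2x. Subtract (−2x)·D = −4x² + 18x. Remainder: −12x + 63.
Step 7: lead(−12x + 63) ÷ lead(D) = −12x ÷ 2x = −6. Subtract (−6)·D = −12x + 54. Remainder: 9.

R = [9], so D(x) is not a factor of P(x). no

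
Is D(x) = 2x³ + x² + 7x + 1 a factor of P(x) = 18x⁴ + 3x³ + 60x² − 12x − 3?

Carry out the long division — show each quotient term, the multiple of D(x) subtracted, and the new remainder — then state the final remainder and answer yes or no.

R(x) = 0, so D(x) is a factor of P(x). yes

Step 1: lead(18x⁴ + 3x³ + 60x² − 12x − 3) ÷ lead(D) = 18x⁴ ÷ 2x³ = 9x. Subtract (9x)·D = 18x⁴ + 9x³ + 63x² + 9x. Remainder: −6x³ − 3x² − 21x − 3.
Step 2: lead(−6x³ − 3x² − 21x − 3) ÷ lead(D) = −6x³ ÷ 2x³ = −3. Subtract (−3)·D = −6x³ − 3x² − 21x − 3. Remainder: 0.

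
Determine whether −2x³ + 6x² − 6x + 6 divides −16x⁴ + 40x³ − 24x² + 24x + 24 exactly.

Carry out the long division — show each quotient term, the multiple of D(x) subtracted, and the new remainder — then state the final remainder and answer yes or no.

R(x) = 0, so D(x) is a factor of P(x). yes

Step 1: lead(−16x⁴ + 40x³ − 24x² + 24x + 24) ÷ lead(D) = −16x⁴ ÷ −2x³ = 8x. Subtract (8x)·D = −16x⁴ + 48x³ − 48x² + 48x. Remainder: −8x³ + 24x² − 24x + 24.
Step 2: lead(−8x³ + 24x² − 24x + 24) ÷ lead(D) = −8x³ ÷ −2x³ = 4. Subtract (4)·D = −8x³ + 24x² − 24x + 24. Remainder: 0.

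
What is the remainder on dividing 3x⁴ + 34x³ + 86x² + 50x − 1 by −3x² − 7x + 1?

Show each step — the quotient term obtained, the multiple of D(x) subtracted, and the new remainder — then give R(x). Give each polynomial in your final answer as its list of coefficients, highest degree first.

R = [3, 7]

Step 1: lead(3x⁴ + 34x³ + 86x² + 50x − 1) ÷ lead(D) = 3x⁴ ÷ −3x² = −x². Subtract (−x²)·D = 3x⁴ + 7x³ − x². Remainder: 27x³ + 87x² + 50x − 1.
Step 2: lead(27x³ + 87x² + 50x − 1) ÷ lead(D) = 27x³ ÷ −3x² = −9x. Subtract (−9x)·D = 27x³ + 63x² − 9x. Remainder: 24x² + 59x − 1.
Step 3: lead(24x² + 59x − 1) ÷ lead(D) = 24x² ÷ −3x² = −8. Subtract (−8)·D = 24x² + 56x − 8. Remainder: 3x + 7.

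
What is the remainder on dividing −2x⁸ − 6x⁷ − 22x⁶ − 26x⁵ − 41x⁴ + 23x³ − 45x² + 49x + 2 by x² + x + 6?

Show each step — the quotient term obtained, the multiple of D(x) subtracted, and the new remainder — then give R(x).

Step 1: lead(−2x⁸ − 6x⁷ − 22x⁶ − 26x⁵ − 41x⁴ + 23x³ − 45x² + 49x + 2) ÷ lead(D) = −2x⁸ ÷ x² = −2x⁶. Subtract (−2x⁶)·D = −2x⁸ − 2x⁷ − 12x⁶. Remainder: −4x⁷ − 10x⁶ − 26x⁵ − 41x⁴ + 23x³ − 45x² + 49x + 2.
Step 2: lead(−4x⁷ − 10x⁶ − 26x⁵ − 41x⁴ + 23x³ − 45x² + 49x + 2) ÷ lead(D) = −4x⁷ ÷ x² = −4x⁵. Subtract (−4x⁵)·D = −4x⁷ − 4x⁶ − 24x⁵. Remainder: −6x⁶ − 2x⁵ − 41x⁴ + 23x³ − 45x² + 49x + 2.
Step 3: lead(−6x⁶ − 2x⁵ − 41x⁴ + 23x³ − 45x² + 49x + 2) ÷ lead(D) = −6x⁶ ÷ x² = −6x⁴. Subtract (−6x⁴)·D = −6x⁶ − 6x⁵ − 36x⁴. Remainder: 4x⁵ − 5x⁴ + 23x³ − 45x² + 49x + 2.
Step 4: lead(4x⁵ − 5x⁴ + 23x³ − 45x² + 49x + 2) ÷ lead(D) = 4x⁵ ÷ x² = 4x³. Subtract (4x³)·D = 4x⁵ + 4x⁴ + 24x³. Remainder: −9x⁴ − x³ − 45x² + 49x + 2.
Step 5: lead(−9x⁴ − x³ − 45x² + 49x + 2) ÷ lead(D) = −9x⁴ ÷ x² = −9x². Subtract (−9x²)·D = −9x⁴ − 9x³ − 54x². Remainder: 8x³ + 9x² + 49x + 2.
Step 6: lead(8x³ + 9x² + 49x + 2) ÷ lead(D) = 8x³ ÷ x² = 8x. Subtract (8x)·D = 8x³ + 8x² + 48x. Remainder: x² + x + 2.
Step 7: lead(x² + x + 2) ÷ lead(D) = x² ÷ x² = 1. Subtract (1)·D = x² + x + 6. Remainder: −4.

R(x) = −4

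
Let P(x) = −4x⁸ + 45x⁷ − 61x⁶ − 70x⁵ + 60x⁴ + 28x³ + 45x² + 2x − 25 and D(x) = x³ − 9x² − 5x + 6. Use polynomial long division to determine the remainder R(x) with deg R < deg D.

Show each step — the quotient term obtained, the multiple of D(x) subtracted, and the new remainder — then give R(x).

R(x) = −1

Step 1: lead(−4x⁸ + 45x⁷ − 61x⁶ − 70x⁵ + 60x⁴ + 28x³ + 45x² + 2x − 25) ÷ lead(D) = −4x⁸ ÷ x³ = −4x⁵. Subtract (−4x⁵)·D = −4x⁸ + 36x⁷ + 20x⁶ − 24x⁵. Remainder: 9x⁷ − 81x⁶ − 46x⁵ + 60x⁴ + 28x³ + 45x² + 2x − 25.
Step 2: lead(9x⁷ − 81x⁶ − 46x⁵ + 60x⁴ + 28x³ + 45x² + 2x − 25) ÷ lead(D) = 9x⁷ ÷ x³ = 9x⁴. Subtract (9x⁴)·D = 9x⁷ − 81x⁶ − 45x⁵ + 54x⁴. Remainder: −x⁵ + 6x⁴ + 28x³ + 45x² + 2x − 25.
Step 3: lead(−x⁵ + 6x⁴ + 28x³ + 45x² + 2x − 25) ÷ lead(D) = −x⁵ ÷ x³ = −x². Subtract (−x²)·D = −x⁵ + 9x⁴ + 5x³ − 6x². Remainder: −3x⁴ + 23x³ + 51x² + 2x − 25.
Step 4: lead(−3x⁴ + 23x³ + 51x² + 2x − 25) ÷ lead(D) = −3x⁴ ÷ x³ = −3x. Subtract (−3x)·D = −3x⁴ + 27x³ + 15x² − 18x. Remainder: −4x³ + 36x² + 20x − 25.
Step 5: lead(−4x³ + 36x² + 20x − 25) ÷ lead(D) = −4x³ ÷ x³ = −4. Subtract (−4)·D = −4x³ + 36x² + 20x − 24. Remainder: −1.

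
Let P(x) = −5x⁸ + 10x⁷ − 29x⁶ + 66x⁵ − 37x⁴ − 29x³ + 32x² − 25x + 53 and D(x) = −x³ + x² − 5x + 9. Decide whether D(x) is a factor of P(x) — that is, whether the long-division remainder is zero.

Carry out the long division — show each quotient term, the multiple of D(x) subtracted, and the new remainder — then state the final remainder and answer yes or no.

R(x) = 8, so D(x) is not a factor of P(x). no

Step 1: lead(−5x⁸ + 10x⁷ − 29x⁶ + 66x⁵ − 37x⁴ − 29x³ + 32x² − 25x + 53) ÷ lead(D) = −5x⁸ ÷ −x³ = 5x⁵. Subtract (5x⁵)·D = −5x⁸ + 5x⁷ − 25x⁶ + 45x⁵. Remainder: 5x⁷ − 4x⁶ + 21x⁵ − 37x⁴ − 29x³ + 32x² − 25x + 53.
Step 2: lead(5x⁷ − 4x⁶ + 21x⁵ − 37x⁴ − 29x³ + 32x² − 25x + 53) ÷ lead(D) = 5x⁷ ÷ −x³ = −5x⁴. Subtract (−5x⁴)·D = 5x⁷ − 5x⁶ + 25x⁵ − 45x⁴. Remainder: x⁶ − 4x⁵ + 8x⁴ − 29x³ + 32x² − 25x + 53.
Step 3: lead(x⁶ − 4x⁵ + 8x⁴ − 29x³ + 32x² − 25x + 53) ÷ lead(D) = x⁶ ÷ −x³ = −x³. Subtract (−x³)·D = x⁶ − x⁵ + 5x⁴ − 9x³. Remainder: −3x⁵ + 3x⁴ − 20x³ + 32x² − 25x + 53.
Step 4: lead(−3x⁵ + 3x⁴ − 20x³ + 32x² − 25x + 53) ÷ lead(D) = −3x⁵ ÷ −x³ = 3x². Subtract (3x²)·D = −3x⁵ + 3x⁴ − 15x³ + 27x². Remainder: −5x³ + 5x² − 25x + 53.
Step 5: lead(−5x³ + 5x² − 25x + 53) ÷ lead(D) = −5x³ ÷ −x³ = 5. Subtract (5)·D = −5x³ + 5x² − 25x + 45. Remainder: 8.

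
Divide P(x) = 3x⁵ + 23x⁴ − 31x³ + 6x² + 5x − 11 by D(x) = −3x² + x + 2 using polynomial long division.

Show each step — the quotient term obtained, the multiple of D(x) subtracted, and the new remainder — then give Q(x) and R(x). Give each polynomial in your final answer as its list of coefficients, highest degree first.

Step 1: lead(3x⁵ + 23x⁴ − 31x³ + 6x² + 5x − 11) ÷ lead(D) = 3x⁵ ÷ −3x² = −x³. Subtract (−x³)·D = 3x⁵ − x⁴ − 2x³. Remainder: 24x⁴ − 29x³ + 6x² + 5x − 11.
Step 2: lead(24x⁴ − 29x³ + 6x² + 5x − 11) ÷ lead(D) = 24x⁴ ÷ −3x² = −8x². Subtract (−8x²)·D = 24x⁴ − 8x³ − 16x². Remainder: −21x³ + 22x² + 5x − 11.
Step 3: lead(−21x³ + 22x² + 5x − 11) ÷ lead(D) = −21x³ ÷ −3x² = 7x. Subtract (7x)·D = −21x³ + 7x² + 14x. Remainder: 15x² − 9x − 11.
Step 4: lead(15x² − 9x − 11) ÷ lead(D) = 15x² ÷ −3x² = −5. Subtract (−5)·D = 15x² − 5x − 10. Remainder: −4x − 1.

Q = [-1, -8, 7, -5]; R = [-4, -1]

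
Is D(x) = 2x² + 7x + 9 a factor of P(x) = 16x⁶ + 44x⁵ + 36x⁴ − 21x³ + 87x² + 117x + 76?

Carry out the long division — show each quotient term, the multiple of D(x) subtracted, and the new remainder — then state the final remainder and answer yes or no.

Step 1: lead(16x⁶ + 44x⁵ + 36x⁴ − 21x³ + 87x² + 117x + 76) ÷ lead(D) = 16x⁶ ÷ 2x² = 8x⁴. Subtract (8x⁴)·D = 16x⁶ + 56x⁵ + 72x⁴. Remainder: −12x⁵ − 36x⁴ − 21x³ + 87x² + 117x + 76.
Step 2: lead(−12x⁵ − 36x⁴ − 21x³ + 87x² + 117x + 76) ÷ lead(D) = −12x⁵ ÷ 2x² = −6x³. Subtract (−6x³)·D = −12x⁵ − 42x⁴ − 54x³. Remainder: 6x⁴ + 33x³ + 87x² + 117x + 76.
Step 3: lead(6x⁴ + 33x³ + 87x² + 117x + 76) ÷ lead(D) = 6x⁴ ÷ 2x² = 3x². Subtract (3x²)·D = 6x⁴ + 21x³ + 27x². Remainder: 12x³ + 60x² + 117x + 76.
Step 4: lead(12x³ + 60x² + 117x + 76) ÷ lead(D) = 12x³ ÷ 2x² = 6x. Subtract (6x)·D = 12x³ + 42x² + 54x. Remainder: 18x² + 63x + 76.
Step 5: lead(18x² + 63x + 76) ÷ lead(D) = 18x² ÷ 2x² = 9. Subtract (9)·D = 18x² + 63x + 81. Remainder: −5.

R(x) = −5, so D(x) is not a factor of P(x). no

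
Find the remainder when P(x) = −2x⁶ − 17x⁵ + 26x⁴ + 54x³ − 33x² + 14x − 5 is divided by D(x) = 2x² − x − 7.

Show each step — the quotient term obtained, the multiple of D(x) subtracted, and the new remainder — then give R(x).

Step 1: lead(−2x⁶ − 17x⁵ + 26x⁴ + 54x³ − 33x² + 14x − 5) ÷ lead(D) = −2x⁶ ÷ 2x² = −x⁴. Subtract (−x⁴)·D = −2x⁶ + x⁵ + 7x⁴. Remainder: −18x⁵ + 19x⁴ + 54x³ − 33x² + 14x − 5.
Step 2: lead(−18x⁵ + 19x⁴ + 54x³ − 33x² + 14x − 5) ÷ lead(D) = −18x⁵ ÷ 2x² = −9x³. Subtract (−9x³)·D = −18x⁵ + 9x⁴ + 63x³. Remainder: 10x⁴ − 9x³ − 33x² + 14x − 5.
Step 3: lead(10x⁴ − 9x³ − 33x² + 14x − 5) ÷ lead(D) = 10x⁴ ÷ 2x² = 5x². Subtract (5x²)·D = 10x⁴ − 5x³ − 35x². Remainder: −4x³ + 2x² + 14x − 5.
Step 4: lead(−4x³ + 2x² + 14x − 5) ÷ lead(D) = −4x³ ÷ 2x² = −2x. Subtract (−2x)·D = −4x³ + 2x² + 14x. Remainder: −5.

R(x) = −5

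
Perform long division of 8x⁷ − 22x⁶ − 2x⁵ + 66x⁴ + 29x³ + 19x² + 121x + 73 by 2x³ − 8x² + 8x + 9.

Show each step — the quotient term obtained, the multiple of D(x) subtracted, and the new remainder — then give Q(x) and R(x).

Q(x) = 4x⁴ + 5x³ + 3x² + 7x + 8; R(x) = −6x + 1

Step 1: lead(8x⁷ − 22x⁶ − 2x⁵ + 66x⁴ + 29x³ + 19x² + 121x + 73) ÷ lead(D) = 8x⁷ ÷ 2x³ = 4x⁴. Subtract (4x⁴)·D = 8x⁷ − 32x⁶ + 32x⁵ + 36x⁴. Remainder: 10x⁶ − 34x⁵ + 30x⁴ + 29x³ + 19x² + 121x + 73.
Step 2: lead(10x⁶ − 34x⁵ + 30x⁴ + 29x³ + 19x² + 121x + 73) ÷ lead(D) = 10x⁶ ÷ 2x³ = 5x³. Subtract (5x³)·D = 10x⁶ − 40x⁵ + 40x⁴ + 45x³. Remainder: 6x⁵ − 10x⁴ − 16x³ + 19x² + 121x + 73.
Step 3: lead(6x⁵ − 10x⁴ − 16x³ + 19x² + 121x + 73) ÷ lead(D) = 6x⁵ ÷ 2x³ = 3x². Subtract (3x²)·D = 6x⁵ − 24x⁴ + 24x³ + 27x². Remainder: 14x⁴ − 40x³ − 8x² + 121x + 73.
Step 4: lead(14x⁴ − 40x³ − 8x² + 121x + 73) ÷ lead(D) = 14x⁴ ÷ 2x³ = 7x. Subtract (7x)·D = 14x⁴ − 56x³ + 56x² + 63x. Remainder: 16x³ − 64x² + 58x + 73.
Step 5: lead(16x³ − 64x² + 58x + 73) ÷ lead(D) = 16x³ ÷ 2x³ = 8. Subtract (8)·D = 16x³ − 64x² + 64x + 72. Remainder: −6x + 1.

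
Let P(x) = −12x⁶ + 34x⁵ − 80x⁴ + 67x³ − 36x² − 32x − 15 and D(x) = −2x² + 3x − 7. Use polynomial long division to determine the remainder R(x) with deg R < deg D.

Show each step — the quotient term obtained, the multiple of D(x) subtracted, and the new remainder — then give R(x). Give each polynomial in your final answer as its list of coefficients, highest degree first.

Step 1: lead(−12x⁶ + 34x⁵ − 80x⁴ + 67x³ − 36x² − 32x − 15) ÷ lead(D) = −12x⁶ ÷ −2x² = 6x⁴. Subtract (6x⁴)·D = −12x⁶ + 18x⁵ − 42x⁴. Remainder: 16x⁵ − 38x⁴ + 67x³ − 36x² − 32x − 15.
Step 2: lead(16x⁵ − 38x⁴ + 67x³ − 36x² − 32x − 15) ÷ lead(D) = 16x⁵ ÷ −2x² = −8x³. Subtract (−8x³)·D = 16x⁵ − 24x⁴ + 56x³. Remainder: −14x⁴ + 11x³ − 36x² − 32x − 15.
Step 3: lead(−14x⁴ + 11x³ − 36x² − 32x − 15) ÷ lead(D) = −14x⁴ ÷ −2x² = 7x². Subtract (7x²)·D = −14x⁴ + 21x³ − 49x². Remainder: −10x³ + 13x² − 32x − 15.
Step 4: lead(−10x³ + 13x² − 32x − 15) ÷ lead(D) = −10x³ ÷ −2x² = 5x. Subtract (5x)·D = −10x³ + 15x² − 35x. Remainder: −2x² + 3x − 15.
Step 5: lead(−2x² + 3x − 15) ÷ lead(D) = −2x² ÷ −2x² = 1. Subtract (1)·D = −2x² + 3x − 7. Remainder: −8.

R = [-8]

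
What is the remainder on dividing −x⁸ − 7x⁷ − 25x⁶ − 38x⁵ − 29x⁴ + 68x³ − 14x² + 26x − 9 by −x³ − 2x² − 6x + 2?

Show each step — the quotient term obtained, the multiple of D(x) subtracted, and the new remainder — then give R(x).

Step 1: lead(−x⁸ − 7x⁷ − 25x⁶ − 38x⁵ − 29x⁴ + 68x³ − 14x² + 26x − 9) ÷ lead(D) = −x⁸ ÷ −x³ = x⁵. Subtract (x⁵)·D = −x⁸ − 2x⁷ − 6x⁶ + 2x⁵. Remainder: −5x⁷ − 19x⁶ − 40x⁵ − 29x⁴ + 68x³ − 14x² + 26x − 9.
Step 2: lead(−5x⁷ − 19x⁶ − 40x⁵ − 29x⁴ + 68x³ − 14x² + 26x − 9) ÷ lead(D) = −5x⁷ ÷ −x³ = 5x⁴. Subtract (5x⁴)·D = −5x⁷ − 10x⁶ − 30x⁵ + 10x⁴. Remainder: −9x⁶ − 10x⁵ − 39x⁴ + 68x³ − 14x² + 26x − 9.
Step 3: lead(−9x⁶ − 10x⁵ − 39x⁴ + 68x³ − 14x² + 26x − 9) ÷ lead(D) = −9x⁶ ÷ −x³ = 9x³. Subtract (9x³)·D = −9x⁶ − 18x⁵ − 54x⁴ + 18x³. Remainder: 8x⁵ + 15x⁴ + 50x³ − 14x² + 26x − 9.
Step 4: lead(8x⁵ + 15x⁴ + 50x³ − 14x² + 26x − 9) ÷ lead(D) = 8x⁵ ÷ −x³ = −8x². Subtract (−8x²)·D = 8x⁵ + 16x⁴ + 48x³ − 16x². Remainder: −x⁴ + 2x³ + 2x² + 26x − 9.
Step 5: lead(−x⁴ + 2x³ + 2x² + 26x − 9) ÷ lead(D) = −x⁴ ÷ −x³ = x. Subtract (x)·D = −x⁴ − 2x³ − 6x² + 2x. Remainder: 4x³ + 8x² + 24x − 9.
Step 6: lead(4x³ + 8x² + 24x − 9) ÷ lead(D) = 4x³ ÷ −x³ = −4. Subtract (−4)·D = 4x³ + 8x² + 24x − 8. Remainder: −1.

R(x) = −1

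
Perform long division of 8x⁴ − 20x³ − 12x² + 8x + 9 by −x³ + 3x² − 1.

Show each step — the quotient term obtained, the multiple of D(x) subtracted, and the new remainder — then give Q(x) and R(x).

Step 1: lead(8x⁴ − 20x³ − 12x² + 8x + 9) ÷ lead(D) = 8x⁴ ÷ −x³ = −8x. Subtract (−8x)·D = 8x⁴ − 24x³ + 8x. Remainder: 4x³ − 12x² + 9.
Step 2: lead(4x³ − 12x² + 9) ÷ lead(D) = 4x³ ÷ −x³ = −4. Subtract (−4)·D = 4x³ − 12x² + 4. Remainder: 5.

Q(x) = −8x − 4; R(x) = 5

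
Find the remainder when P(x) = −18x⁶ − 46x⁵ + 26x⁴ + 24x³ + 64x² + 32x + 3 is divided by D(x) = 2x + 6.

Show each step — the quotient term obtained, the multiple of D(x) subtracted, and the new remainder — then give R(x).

R(x) = −3

Step 1: lead(−18x⁶ − 46x⁵ + 26x⁴ + 24x³ + 64x² + 32x + 3) ÷ lead(D) = −18x⁶ ÷ 2x = −9x⁵. Subtract (−9x⁵)·D = −18x⁶ − 54x⁵. Remainder: 8x⁵ + 26x⁴ + 24x³ + 64x² + 32x + 3.
Step 2: lead(8x⁵ + 26x⁴ + 24x³ + 64x² + 32x + 3) ÷ lead(D) = 8x⁵ ÷ 2x = 4x⁴. Subtract (4x⁴)·D = 8x⁵ + 24x⁴. Remainder: 2x⁴ + 24x³ + 64x² + 32x + 3.
Step 3: lead(2x⁴ + 24x³ + 64x² + 32x + 3) ÷ lead(D) = 2x⁴ ÷ 2x = x³. Subtract (x³)·D = 2x⁴ + 6x³. Remainder: 18x³ + 64x² + 32x + 3.
Step 4: lead(18x³ + 64x² + 32x + 3) ÷ lead(D) = 18x³ ÷ 2x = 9x². Subtract (9x²)·D = 18x³ + 54x². Remainder: 10x² + 32x + 3.
Step 5: lead(10x² + 32x + 3) ÷ lead(D) = 10x² ÷ 2x = 5x. Subtract (5x)·D = 10x² + 30x. Remainder: 2x + 3.
Step 6: lead(2x + 3) ÷ lead(D) = 2x ÷ 2x = 1. Subtract (1)·D = 2x + 6. Remainder: −3.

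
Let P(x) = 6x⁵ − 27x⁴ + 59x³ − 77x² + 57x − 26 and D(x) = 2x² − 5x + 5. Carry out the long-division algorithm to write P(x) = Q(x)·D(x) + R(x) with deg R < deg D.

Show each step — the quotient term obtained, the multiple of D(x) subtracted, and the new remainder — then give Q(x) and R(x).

Step 1: lead(6x⁵ − 27x⁴ + 59x³ − 77x² + 57x − 26) ÷ lead(D) = 6x⁵ ÷ 2x² = 3x³. Subtract (3x³)·D = 6x⁵ − 15x⁴ + 15x³. Remainder: −12x⁴ + 44x³ − 77x² + 57x − 26.
Step 2: lead(−12x⁴ + 44x³ − 77x² + 57x − 26) ÷ lead(D) = −12x⁴ ÷ 2x² = −6x². Subtract (−6x²)·D = −12x⁴ + 30x³ − 30x². Remainder: 14x³ − 47x² + 57x − 26.
Step 3: lead(14x³ − 47x² + 57x − 26) ÷ lead(D) = 14x³ ÷ 2x² = 7x. Subtract (7x)·D = 14x³ − 35x² + 35x. Remainder: −12x² + 22x − 26.
Step 4: lead(−12x² + 22x − 26) ÷ lead(D) = −12x² ÷ 2x² = −6. Subtract (−6)·D = −12x² + 30x − 30. Remainder: −8x + 4.

Q(x) = 3x³ − 6x² + 7x − 6; R(x) = −8x + 4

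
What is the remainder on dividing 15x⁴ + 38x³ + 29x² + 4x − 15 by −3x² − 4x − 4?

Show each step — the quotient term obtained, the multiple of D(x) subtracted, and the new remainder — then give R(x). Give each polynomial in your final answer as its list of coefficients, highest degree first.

Step 1: lead(15x⁴ + 38x³ + 29x² + 4x − 15) ÷ lead(D) = 15x⁴ ÷ −3x² = −5x². Subtract (−5x²)·D = 15x⁴ + 20x³ + 20x². Remainder: 18x³ + 9x² + 4x − 15.
Step 2: lead(18x³ + 9x² + 4x − 15) ÷ lead(D) = 18x³ ÷ −3x² = −6x. Subtract (−6x)·D = 18x³ + 24x² + 24x. Remainder: −15x² − 20x − 15.
Step 3: lead(−15x² − 20x − 15) ÷ lead(D) = −15x² ÷ −3x² = 5. Subtract (5)·D = −15x² − 20x − 20. Remainder: 5.

R = [5]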